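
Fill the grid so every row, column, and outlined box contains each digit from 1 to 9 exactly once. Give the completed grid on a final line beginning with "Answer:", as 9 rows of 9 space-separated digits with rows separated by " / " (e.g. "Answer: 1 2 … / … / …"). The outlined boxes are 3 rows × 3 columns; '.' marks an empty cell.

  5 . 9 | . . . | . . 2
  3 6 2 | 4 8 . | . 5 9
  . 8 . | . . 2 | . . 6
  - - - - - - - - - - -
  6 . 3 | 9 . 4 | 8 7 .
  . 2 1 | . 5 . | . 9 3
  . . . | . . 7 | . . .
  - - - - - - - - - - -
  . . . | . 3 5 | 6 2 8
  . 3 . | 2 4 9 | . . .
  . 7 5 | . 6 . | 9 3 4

Step 1. [r2c6∈{1}] only 1 remains possible at r2c6. So r2c6=1.
Step 2. [r8c8∈{1}] r8c8 is down to just 1, so r8c8=1.
Step 3. [r3c8∈{4}] r3c8 has the single candidate 4, so r3c8=4.
Step 4. [r6c4∈{1,3,6,8}] r6c4 is the only open cell in row 6 admitting 3. So r6c4=3.
Step 5. [r8c1∈{8}] r8c1 has the single candidate 8, so r8c1=8.
Step 6. [r3c3∈{7}] r3c3's peers cover all but 7, so r3c3=7.
Step 7. [r6c7∈{1,2,4,5}] r6c7 is the only open cell in col 7 admitting 2, so r6c7=2.
Step 8. [r3c1∈{1}] r3c1's peers cover all but 1, so r3c1=1.
Step 9. [r7c3∈{4}] r7c3 is down to just 4. So r7c3=4.
Step 10. [r8c7∈{5,7}] across col 7, 5 lands solely at r8c7. So r8c7=5.
Step 11. [r1c5∈{7}] nothing but 7 survives at r1c5 ⇒ r1c5=7.
Step 12. [r1c4∈{6}] nothing but 6 survives at r1c4 ⇒ r1c4=6.
Step 13. [r5c4∈{8}] r5c4's peers cover all but 8 ⇒ r5c4=8.
Step 14. [r6c5∈{1}] nothing but 1 survives at r6c5, so r6c5=1.
Step 15. [r6c9∈{5}] r6c9 is down to just 5 ⇒ r6c9=5.
Step 16. [r7c2∈{1,9}] in col 2, 1 fits only at r7c2, so r7c2=1.
Step 17. [r6c2∈{4,9}] across col 2, 9 lands solely at r6c2, so r6c2=9.
Step 18. [r1c6∈{3}] nothing but 3 survives at r1c6. So r1c6=3.
Step 19. [r5c1∈{4,7}] 7 has one home in row 5: r5c1 ⇒ r5c1=7.
Step 20. [r9c4∈{1}] r9c4 is down to just 1, so r9c4=1.
Step 21. [r4c2∈{5}] r4c2 has the single candidate 5, so r4c2=5.
Step 22. [r3c7∈{3}] nothing but 3 survives at r3c7 ⇒ r3c7=3.
Step 23. [r8c3∈{6}] r8c3 is down to just 6, so r8c3=6.
Step 24. [r1c2∈{4}] nothing but 4 survives at r1c2. So r1c2=4.
Step 25. [r1c8∈{8}] only 8 remains possible at r1c8, so r1c8=8.
Step 26. [r3c5∈{9}] r3c5's peers cover all but 9, so r3c5=9.
Step 27. [r4c9∈{1}] r4c9's peers cover all but 1. So r4c9=1.
Step 28. [r1c7∈{1}] r1c7 is down to just 1, so r1c7=1.
Step 29. [r9c6∈{8}] nothing but 8 survives at r9c6, so r9c6=8.
Step 30. [r6c3∈{8}] r6c3 has the single candidate 8 ⇒ r6c3=8.
Step 31. [r6c8∈{6}] only 6 remains possible at r6c8. So r6c8=6.
Step 32. [r8c9∈{7}] only 7 remains possible at r8c9, so r8c9=7.
Step 33. [r7c4∈{7}] r7c4's peers cover all but 7 ⇒ r7c4=7.
Step 34. [r7c1∈{9}] nothing but 9 survives at r7c1, so r7c1=9.
Step 35. [r2c7∈{7}] r2c7 has the single candidate 7 ⇒ r2c7=7.
Step 36. [r9c1∈{2}] r9c1 is down to just 2. So r9c1=2.
Step 37. [r4c5∈{2}] r4c5's peers cover all but 2. So r4c5=2.
Step 38. [r5c7∈{4}] only 4 remains possible at r5c7, so r5c7=4.
Step 39. [r3c4∈{5}] nothing but 5 survives at r3c4, so r3c4=5.
Step 40. [r5c6∈{6}] r5c6 has the single candidate 6, so r5c6=6.
Step 41. [r6c1∈{4}] r6c1 has the single candidate 4 ⇒ r6c1=4.

Answer: 5 4 9 6 7 3 1 8 2 / 3 6 2 4 8 1 7 5 9 / 1 8 7 5 9 2 3 4 6 / 6 5 3 9 2 4 8 7 1 / 7 2 1 8 5 6 4 9 3 / 4 9 8 3 1 7 2 6 5 / 9 1 4 7 3 5 6 2 8 / 8 3 6 2 4 9 5 1 7 / 2 7 5 1 6 8 9 3 4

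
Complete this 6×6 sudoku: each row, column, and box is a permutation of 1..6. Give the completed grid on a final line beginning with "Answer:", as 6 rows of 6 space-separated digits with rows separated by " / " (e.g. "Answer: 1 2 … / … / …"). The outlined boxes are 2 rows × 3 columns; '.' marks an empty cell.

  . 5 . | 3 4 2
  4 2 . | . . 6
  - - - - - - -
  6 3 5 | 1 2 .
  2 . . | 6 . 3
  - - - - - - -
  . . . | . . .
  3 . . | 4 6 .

Step 1. [r6c2∈{1}] only 1 remains possible at r6c2, so r6c2=1.
Step 2. [r2c5∈{1,5}] across box 2, 1 lands solely at r2c5. So r2c5=1.
Step 3. [r6c6∈{5}] r6c6 is down to just 5, so r6c6=5.
Step 4. [r4c2∈{4}] nothing but 4 survives at r4c2. So r4c2=4.
Step 5. [r1c3∈{1,6}] in row 1, 6 fits only at r1c3. So r1c3=6.
Step 6. [r5c3∈{2,4}] 4 has one home in row 5: r5c3 ⇒ r5c3=4.
Step 7. [r1c1∈{1}] r1c1 has the single candidate 1. So r1c1=1.
Step 8. [r6c3∈{2}] nothing but 2 survives at r6c3. So r6c3=2.
Step 9. [r4c3∈{1}] r4c3's peers cover all but 1 ⇒ r4c3=1.
Step 10. [r4c5∈{5}] r4c5 has the single candidate 5. So r4c5=5.
Step 11. [r5c5∈{3}] r5c5 is down to just 3 ⇒ r5c5=3.
Step 12. [r5c2∈{6}] r5c2 is down to just 6 ⇒ r5c2=6.
Step 13. [r3c6∈{4}] r3c6 is down to just 4. So r3c6=4.
Step 14. [r5c4∈{2}] only 2 remains possible at r5c4, so r5c4=2.
Step 15. [r2c3∈{3}] r2c3 has the single candidate 3. So r2c3=3.
Step 16. [r2c4∈{5}] r2c4 is down to just 5, so r2c4=5.
Step 17. [r5c6∈{1}] r5c6 has the single candidate 1 ⇒ r5c6=1.
Step 18. [r5c1∈{5}] r5c1 is down to just 5, so r5c1=5.

Answer: 1 5 6 3 4 2 / 4 2 3 5 1 6 / 6 3 5 1 2 4 / 2 4 1 6 5 3 / 5 6 4 2 3 1 / 3 1 2 4 6 5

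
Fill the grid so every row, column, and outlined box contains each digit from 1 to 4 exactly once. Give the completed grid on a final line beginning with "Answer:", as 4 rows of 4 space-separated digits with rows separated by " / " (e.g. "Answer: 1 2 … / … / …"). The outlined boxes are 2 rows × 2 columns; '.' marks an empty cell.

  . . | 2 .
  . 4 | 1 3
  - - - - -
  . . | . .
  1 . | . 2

Step 1. [r3c1∈{2,3,4}] 4 has one home in col 1: r3c1, so r3c1=4.
Step 2. [r4c2∈{3}] r4c2 has the single candidate 3. So r4c2=3.
Step 3. [r3c3∈{3}] r3c3 has the single candidate 3, so r3c3=3.
Step 4. [r2c1∈{2}] r2c1 has the single candidate 2. So r2c1=2.
Step 5. [r1c2∈{1}] r1c2's peers cover all but 1. So r1c2=1.
Step 6. [r4c3∈{4}] r4c3 is down to just 4 ⇒ r4c3=4.
Step 7. [r3c2∈{2}] nothing but 2 survives at r3c2, so r3c2=2.
Step 8. [r1c4∈{4}] r1c4 has the single candidate 4 ⇒ r1c4=4.
Step 9. [r3c4∈{1}] r3c4 is down to just 1. So r3c4=1.
Step 10. [r1c1∈{3}] r1c1 has the single candidate 3, so r1c1=3.

Answer: 3 1 2 4 / 2 4 1 3 / 4 2 3 1 / 1 3 4 2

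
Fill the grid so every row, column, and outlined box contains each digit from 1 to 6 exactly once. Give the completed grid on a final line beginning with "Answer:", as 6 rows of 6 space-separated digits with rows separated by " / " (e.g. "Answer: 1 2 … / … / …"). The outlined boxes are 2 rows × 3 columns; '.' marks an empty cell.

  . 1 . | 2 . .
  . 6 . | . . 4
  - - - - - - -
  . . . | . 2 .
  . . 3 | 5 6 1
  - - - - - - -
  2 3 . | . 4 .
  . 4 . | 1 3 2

Step 1. [r3c1∈{1,4,5,6}] 1 has one home in col 1: r3c1. So r3c1=1.
Step 2. [r3c3∈{4,5,6}] row 3 places 6 nowhere but r3c3 ⇒ r3c3=6.
Step 3. [r1c5∈{5}] r1c5's peers cover all but 5. So r1c5=5.
Step 4. [r2c4∈{3}] only 3 remains possible at r2c4, so r2c4=3.
Step 5. [r6c3∈{5}] only 5 remains possible at r6c3 ⇒ r6c3=5.
Step 6. [r4c1∈{4}] r4c1 has the single candidate 4. So r4c1=4.
Step 7. [r1c6∈{6}] r1c6 has the single candidate 6 ⇒ r1c6=6.
Step 8. [r3c2∈{5}] r3c2 is down to just 5 ⇒ r3c2=5.
Step 9. [r5c4∈{6}] only 6 remains possible at r5c4, so r5c4=6.
Step 10. [r1c1∈{3}] only 3 remains possible at r1c1. So r1c1=3.
Step 11. [r4c2∈{2}] nothing but 2 survives at r4c2, so r4c2=2.
Step 12. [r6c1∈{6}] nothing but 6 survives at r6c1, so r6c1=6.
Step 13. [r1c3∈{4}] nothing but 4 survives at r1c3, so r1c3=4.
Step 14. [r2c5∈{1}] r2c5 has the single candidate 1. So r2c5=1.
Step 15. [r2c3∈{2}] r2c3 has the single candidate 2 ⇒ r2c3=2.
Step 16. [r3c6∈{3}] r3c6 is down to just 3, so r3c6=3.
Step 17. [r3c4∈{4}] only 4 remains possible at r3c4 ⇒ r3c4=4.
Step 18. [r5c6∈{5}] r5c6 has the single candidate 5, so r5c6=5.
Step 19. [r2c1∈{5}] only 5 remains possible at r2c1. So r2c1=5.
Step 20. [r5c3∈{1}] r5c3 has the single candidate 1 ⇒ r5c3=1.

Answer: 3 1 4 2 5 6 / 5 6 2 3 1 4 / 1 5 6 4 2 3 / 4 2 3 5 6 1 / 2 3 1 6 4 5 / 6 4 5 1 3 2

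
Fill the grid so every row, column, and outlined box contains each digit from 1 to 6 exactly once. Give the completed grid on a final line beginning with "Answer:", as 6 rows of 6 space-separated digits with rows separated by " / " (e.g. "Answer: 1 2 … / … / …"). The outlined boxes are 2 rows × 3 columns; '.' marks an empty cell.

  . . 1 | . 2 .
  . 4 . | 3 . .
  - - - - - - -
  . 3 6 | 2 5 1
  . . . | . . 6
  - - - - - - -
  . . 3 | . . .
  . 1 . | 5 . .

Step 1. [r4c4∈{4}] r4c4 is down to just 4, so r4c4=4.
Step 2. [r6c3∈{2,4}] col 3 places 4 nowhere but r6c3 ⇒ r6c3=4.
Step 3. [r1c4∈{6}] nothing but 6 survives at r1c4, so r1c4=6.
Step 4. [r1c2∈{5}] r1c2's peers cover all but 5 ⇒ r1c2=5.
Step 5. [r5c2∈{2,6}] in col 2, 6 fits only at r5c2. So r5c2=6.
Step 6. [r6c1∈{2}] r6c1's peers cover all but 2, so r6c1=2.
Step 7. [r5c5∈{1,4}] across col 5, 4 lands solely at r5c5. So r5c5=4.
Step 8. [r4c3∈{2,5}] 5 has one home in col 3: r4c3. So r4c3=5.
Step 9. [r6c5∈{3,6}] r6c5 is the only open cell in row 6 admitting 6, so r6c5=6.
Step 10. [r5c6∈{2}] nothing but 2 survives at r5c6, so r5c6=2.
Step 11. [r1c1∈{3}] only 3 remains possible at r1c1. So r1c1=3.
Step 12. [r4c1∈{1}] nothing but 1 survives at r4c1 ⇒ r4c1=1.
Step 13. [r3c1∈{4}] r3c1's peers cover all but 4. So r3c1=4.
Step 14. [r2c6∈{5}] nothing but 5 survives at r2c6. So r2c6=5.
Step 15. [r2c5∈{1}] r2c5 is down to just 1, so r2c5=1.
Step 16. [r2c3∈{2}] r2c3 has the single candidate 2, so r2c3=2.
Step 17. [r6c6∈{3}] r6c6 is down to just 3 ⇒ r6c6=3.
Step 18. [r1c6∈{4}] r1c6 is down to just 4 ⇒ r1c6=4.
Step 19. [r2c1∈{6}] only 6 remains possible at r2c1, so r2c1=6.
Step 20. [r4c5∈{3}] r4c5's peers cover all but 3, so r4c5=3.
Step 21. [r5c4∈{1}] nothing but 1 survives at r5c4 ⇒ r5c4=1.
Step 22. [r4c2∈{2}] only 2 remains possible at r4c2. So r4c2=2.
Step 23. [r5c1∈{5}] r5c1 has the single candidate 5. So r5c1=5.

Answer: 3 5 1 6 2 4 / 6 4 2 3 1 5 / 4 3 6 2 5 1 / 1 2 5 4 3 6 / 5 6 3 1 4 2 / 2 1 4 5 6 3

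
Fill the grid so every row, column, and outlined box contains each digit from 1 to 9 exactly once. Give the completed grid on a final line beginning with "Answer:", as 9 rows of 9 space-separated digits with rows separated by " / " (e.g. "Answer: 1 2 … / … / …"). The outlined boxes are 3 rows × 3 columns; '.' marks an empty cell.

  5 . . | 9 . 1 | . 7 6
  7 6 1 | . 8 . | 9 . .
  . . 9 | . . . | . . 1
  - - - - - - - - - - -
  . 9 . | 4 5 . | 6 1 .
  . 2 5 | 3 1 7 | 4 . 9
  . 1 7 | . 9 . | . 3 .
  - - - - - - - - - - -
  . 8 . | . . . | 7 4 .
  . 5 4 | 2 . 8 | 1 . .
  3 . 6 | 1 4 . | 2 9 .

Step 1. [r2c4∈{5}] r2c4's peers cover all but 5, so r2c4=5.
Step 2. [r4c1∈{8}] r4c1's peers cover all but 8, so r4c1=8.
Step 3. [r7c4∈{6}] r7c4's peers cover all but 6, so r7c4=6.
Step 4. [r7c5∈{3}] r7c5's peers cover all but 3. So r7c5=3.
Step 5. [r4c6∈{2}] r4c6's peers cover all but 2. So r4c6=2.
Step 6. [r1c2∈{3,4}] in row 1, 4 fits only at r1c2 ⇒ r1c2=4.
Step 7. [r3c1∈{2}] r3c1 is down to just 2. So r3c1=2.
Step 8. [r7c9∈{5}] only 5 remains possible at r7c9 ⇒ r7c9=5.
Step 9. [r5c8∈{8}] only 8 remains possible at r5c8 ⇒ r5c8=8.
Step 10. [r2c9∈{2,3,4}] col 9 places 4 nowhere but r2c9. So r2c9=4.
Step 11. [r3c2∈{3}] r3c2 has the single candidate 3 ⇒ r3c2=3.
Step 12. [r3c7∈{5,8}] row 3 places 8 nowhere but r3c7. So r3c7=8.
Step 13. [r6c6∈{6}] r6c6 has the single candidate 6 ⇒ r6c6=6.
Step 14. [r3c5∈{6,7}] 6 has one home in row 3: r3c5 ⇒ r3c5=6.
Step 15. [r8c1∈{9}] only 9 remains possible at r8c1, so r8c1=9.
Step 16. [r8c5∈{7}] r8c5 is down to just 7. So r8c5=7.
Step 17. [r3c4∈{7}] r3c4 is down to just 7. So r3c4=7.
Step 18. [r2c6∈{3}] r2c6's peers cover all but 3 ⇒ r2c6=3.
Step 19. [r6c7∈{5}] r6c7 is down to just 5 ⇒ r6c7=5.
Step 20. [r7c1∈{1}] r7c1's peers cover all but 1 ⇒ r7c1=1.
Step 21. [r3c8∈{5}] r3c8's peers cover all but 5. So r3c8=5.
Step 22. [r2c8∈{2}] r2c8 has the single candidate 2, so r2c8=2.
Step 23. [r9c2∈{7}] r9c2's peers cover all but 7. So r9c2=7.
Step 24. [r7c6∈{9}] nothing but 9 survives at r7c6. So r7c6=9.
Step 25. [r8c9∈{3}] nothing but 3 survives at r8c9, so r8c9=3.
Step 26. [r1c5∈{2}] r1c5 is down to just 2 ⇒ r1c5=2.
Step 27. [r3c6∈{4}] nothing but 4 survives at r3c6 ⇒ r3c6=4.
Step 28. [r6c9∈{2}] r6c9 is down to just 2 ⇒ r6c9=2.
Step 29. [r6c4∈{8}] r6c4 is down to just 8, so r6c4=8.
Step 30. [r1c3∈{8}] r1c3 is down to just 8 ⇒ r1c3=8.
Step 31. [r9c9∈{8}] nothing but 8 survives at r9c9 ⇒ r9c9=8.
Step 32. [r6c1∈{4}] r6c1 is down to just 4. So r6c1=4.
Step 33. [r9c6∈{5}] nothing but 5 survives at r9c6 ⇒ r9c6=5.
Step 34. [r4c3∈{3}] nothing but 3 survives at r4c3, so r4c3=3.
Step 35. [r8c8∈{6}] nothing but 6 survives at r8c8, so r8c8=6.
Step 36. [r7c3∈{2}] nothing but 2 survives at r7c3 ⇒ r7c3=2.
Step 37. [r4c9∈{7}] r4c9 has the single candidate 7, so r4c9=7.
Step 38. [r1c7∈{3}] only 3 remains possible at r1c7 ⇒ r1c7=3.
Step 39. [r5c1∈{6}] only 6 remains possible at r5c1 ⇒ r5c1=6.

Answer: 5 4 8 9 2 1 3 7 6 / 7 6 1 5 8 3 9 2 4 / 2 3 9 7 6 4 8 5 1 / 8 9 3 4 5 2 6 1 7 / 6 2 5 3 1 7 4 8 9 / 4 1 7 8 9 6 5 3 2 / 1 8 2 6 3 9 7 4 5 / 9 5 4 2 7 8 1 6 3 / 3 7 6 1 4 5 2 9 8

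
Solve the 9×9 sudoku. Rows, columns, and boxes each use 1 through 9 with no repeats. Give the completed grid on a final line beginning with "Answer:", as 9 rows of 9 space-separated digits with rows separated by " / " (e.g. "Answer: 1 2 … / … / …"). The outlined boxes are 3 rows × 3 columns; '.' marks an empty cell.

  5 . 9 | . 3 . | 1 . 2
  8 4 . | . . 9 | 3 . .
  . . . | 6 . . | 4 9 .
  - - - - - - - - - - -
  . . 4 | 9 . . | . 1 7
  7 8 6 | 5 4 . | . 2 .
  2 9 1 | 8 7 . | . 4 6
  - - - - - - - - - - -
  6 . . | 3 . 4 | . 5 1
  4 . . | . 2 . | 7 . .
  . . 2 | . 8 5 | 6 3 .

Step 1. [r2c3∈{7}] r2c3 is down to just 7. So r2c3=7.
Step 2. [r3c6∈{1,2,7,8}] 7 has one home in row 3: r3c6 ⇒ r3c6=7.
Step 3. [r8c8∈{8}] nothing but 8 survives at r8c8. So r8c8=8.
Step 4. [r8c4∈{1}] r8c4 has the single candidate 1. So r8c4=1.
Step 5. [r3c3∈{3}] nothing but 3 survives at r3c3 ⇒ r3c3=3.
Step 6. [r3c1∈{1}] r3c1 has the single candidate 1 ⇒ r3c1=1.
Step 7. [r8c9∈{9}] r8c9 has the single candidate 9, so r8c9=9.
Step 8. [r4c2∈{3,5}] across box 4, 5 lands solely at r4c2, so r4c2=5.
Step 9. [r6c6∈{3}] r6c6 has the single candidate 3, so r6c6=3.
Step 10. [r2c9∈{5}] r2c9 is down to just 5 ⇒ r2c9=5.
Step 11. [r1c2∈{6}] r1c2's peers cover all but 6. So r1c2=6.
Step 12. [r7c2∈{7}] only 7 remains possible at r7c2. So r7c2=7.
Step 13. [r8c6∈{6}] r8c6 has the single candidate 6. So r8c6=6.
Step 14. [r3c9∈{8}] nothing but 8 survives at r3c9 ⇒ r3c9=8.
Step 15. [r5c6∈{1}] r5c6 has the single candidate 1 ⇒ r5c6=1.
Step 16. [r7c5∈{9}] only 9 remains possible at r7c5, so r7c5=9.
Step 17. [r5c7∈{9}] r5c7 is down to just 9, so r5c7=9.
Step 18. [r1c6∈{8}] r1c6 is down to just 8. So r1c6=8.
Step 19. [r6c7∈{5}] r6c7 has the single candidate 5. So r6c7=5.
Step 20. [r4c5∈{6}] r4c5 is down to just 6. So r4c5=6.
Step 21. [r2c4∈{2}] r2c4 is down to just 2. So r2c4=2.
Step 22. [r7c7∈{2}] r7c7 has the single candidate 2 ⇒ r7c7=2.
Step 23. [r2c5∈{1}] r2c5 is down to just 1 ⇒ r2c5=1.
Step 24. [r8c3∈{5}] only 5 remains possible at r8c3, so r8c3=5.
Step 25. [r1c8∈{7}] r1c8 is down to just 7, so r1c8=7.
Step 26. [r5c9∈{3}] r5c9's peers cover all but 3 ⇒ r5c9=3.
Step 27. [r4c1∈{3}] nothing but 3 survives at r4c1 ⇒ r4c1=3.
Step 28. [r9c2∈{1}] r9c2 has the single candidate 1 ⇒ r9c2=1.
Step 29. [r7c3∈{8}] nothing but 8 survives at r7c3, so r7c3=8.
Step 30. [r3c2∈{2}] only 2 remains possible at r3c2, so r3c2=2.
Step 31. [r8c2∈{3}] r8c2 has the single candidate 3 ⇒ r8c2=3.
Step 32. [r9c4∈{7}] r9c4's peers cover all but 7. So r9c4=7.
Step 33. [r1c4∈{4}] r1c4 is down to just 4. So r1c4=4.
Step 34. [r4c6∈{2}] r4c6's peers cover all but 2, so r4c6=2.
Step 35. [r9c1∈{9}] r9c1 is down to just 9. So r9c1=9.
Step 36. [r9c9∈{4}] nothing but 4 survives at r9c9 ⇒ r9c9=4.
Step 37. [r3c5∈{5}] r3c5 has the single candidate 5 ⇒ r3c5=5.
Step 38. [r4c7∈{8}] r4c7's peers cover all but 8. So r4c7=8.
Step 39. [r2c8∈{6}] nothing but 6 survives at r2c8. So r2c8=6.

Answer: 5 6 9 4 3 8 1 7 2 / 8 4 7 2 1 9 3 6 5 / 1 2 3 6 5 7 4 9 8 / 3 5 4 9 6 2 8 1 7 / 7 8 6 5 4 1 9 2 3 / 2 9 1 8 7 3 5 4 6 / 6 7 8 3 9 4 2 5 1 / 4 3 5 1 2 6 7 8 9 / 9 1 2 7 8 5 6 3 4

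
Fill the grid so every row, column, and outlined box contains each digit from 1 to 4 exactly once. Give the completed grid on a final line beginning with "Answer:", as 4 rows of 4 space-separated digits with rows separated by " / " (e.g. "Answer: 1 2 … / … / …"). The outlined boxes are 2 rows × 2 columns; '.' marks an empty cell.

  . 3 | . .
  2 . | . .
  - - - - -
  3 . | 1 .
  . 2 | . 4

Step 1. [r2c2∈{1,4}] r2c2 is the only open cell in col 2 admitting 1, so r2c2=1.
Step 2. [r1c3∈{2,4}] across col 3, 2 lands solely at r1c3. So r1c3=2.
Step 3. [r2c3∈{3,4}] in row 2, 4 fits only at r2c3, so r2c3=4.
Step 4. [r3c4∈{2}] only 2 remains possible at r3c4. So r3c4=2.
Step 5. [r1c4∈{1}] nothing but 1 survives at r1c4 ⇒ r1c4=1.
Step 6. [r2c4∈{3}] r2c4 has the single candidate 3, so r2c4=3.
Step 7. [r3c2∈{4}] r3c2's peers cover all but 4, so r3c2=4.
Step 8. [r4c1∈{1}] nothing but 1 survives at r4c1. So r4c1=1.
Step 9. [r1c1∈{4}] r1c1's peers cover all but 4 ⇒ r1c1=4.
Step 10. [r4c3∈{3}] r4c3 is down to just 3 ⇒ r4c3=3.

Answer: 4 3 2 1 / 2 1 4 3 / 3 4 1 2 / 1 2 3 4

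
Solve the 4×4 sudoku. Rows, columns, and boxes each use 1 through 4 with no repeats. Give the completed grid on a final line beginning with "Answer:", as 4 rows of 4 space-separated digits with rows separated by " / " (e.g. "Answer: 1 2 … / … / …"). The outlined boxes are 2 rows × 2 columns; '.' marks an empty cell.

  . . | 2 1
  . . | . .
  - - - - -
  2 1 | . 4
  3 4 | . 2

Step 1. [r2c3∈{3,4}] across col 3, 4 lands solely at r2c3, so r2c3=4.
Step 2. [r2c4∈{3}] nothing but 3 survives at r2c4. So r2c4=3.
Step 3. [r2c1∈{1}] nothing but 1 survives at r2c1, so r2c1=1.
Step 4. [r1c1∈{4}] r1c1 is down to just 4, so r1c1=4.
Step 5. [r3c3∈{3}] r3c3's peers cover all but 3 ⇒ r3c3=3.
Step 6. [r2c2∈{2}] r2c2 is down to just 2. So r2c2=2.
Step 7. [r4c3∈{1}] only 1 remains possible at r4c3. So r4c3=1.
Step 8. [r1c2∈{3}] r1c2 has the single candidate 3 ⇒ r1c2=3.

Answer: 4 3 2 1 / 1 2 4 3 / 2 1 3 4 / 3 4 1 2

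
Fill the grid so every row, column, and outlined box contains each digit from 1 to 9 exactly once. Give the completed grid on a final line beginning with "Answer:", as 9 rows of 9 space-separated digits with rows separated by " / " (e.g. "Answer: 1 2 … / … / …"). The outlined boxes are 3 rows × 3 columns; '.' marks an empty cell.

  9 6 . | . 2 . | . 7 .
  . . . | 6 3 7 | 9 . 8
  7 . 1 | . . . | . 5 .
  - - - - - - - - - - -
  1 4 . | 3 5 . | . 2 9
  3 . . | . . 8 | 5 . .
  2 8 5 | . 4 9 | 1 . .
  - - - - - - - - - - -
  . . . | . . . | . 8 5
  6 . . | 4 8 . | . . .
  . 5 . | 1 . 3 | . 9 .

Step 1. [r7c1∈{4}] r7c1's peers cover all but 4 ⇒ r7c1=4.
Step 2. [r7c2∈{1,2,3,7,9}] r7c2 is the only open cell in row 7 admitting 1 ⇒ r7c2=1.
Step 3. [r1c3∈{3,4,8}] across box 1, 8 lands solely at r1c3 ⇒ r1c3=8.
Step 4. [r6c4∈{7}] r6c4 has the single candidate 7 ⇒ r6c4=7.
Step 5. [r4c6∈{6}] only 6 remains possible at r4c6 ⇒ r4c6=6.
Step 6. [r4c3∈{7}] r4c3 is down to just 7. So r4c3=7.
Step 7. [r9c3∈{2}] only 2 remains possible at r9c3. So r9c3=2.
Step 8. [r8c2∈{3,7,9}] 7 has one home in col 2: r8c2 ⇒ r8c2=7.
Step 9. [r8c3∈{3,9}] across row 8, 9 lands solely at r8c3. So r8c3=9.
Step 10. [r7c6∈{2}] nothing but 2 survives at r7c6, so r7c6=2.
Step 11. [r5c9∈{4,6,7}] in row 5, 7 fits only at r5c9, so r5c9=7.
Step 12. [r1c6∈{1,4,5}] across col 6, 1 lands solely at r1c6. So r1c6=1.
Step 13. [r8c9∈{1,2,3}] col 9 places 1 nowhere but r8c9 ⇒ r8c9=1.
Step 14. [r3c9∈{2,3,4,6}] r3c9 is the only open cell in col 9 admitting 2 ⇒ r3c9=2.
Step 15. [r3c7∈{3,4,6}] r3c7 is the only open cell in row 3 admitting 6. So r3c7=6.
Step 16. [r7c5∈{6,7,9}] r7c5 is the only open cell in row 7 admitting 6 ⇒ r7c5=6.
Step 17. [r8c8∈{3}] r8c8 has the single candidate 3. So r8c8=3.
Step 18. [r9c9∈{4,6}] in row 9, 6 fits only at r9c9. So r9c9=6.
Step 19. [r1c9∈{3,4}] r1c9 is the only open cell in col 9 admitting 4. So r1c9=4.
Step 20. [r9c5∈{7}] r9c5's peers cover all but 7. So r9c5=7.
Step 21. [r3c5∈{9}] r3c5 has the single candidate 9. So r3c5=9.
Step 22. [r6c8∈{6}] nothing but 6 survives at r6c8. So r6c8=6.
Step 23. [r2c1∈{5}] r2c1 has the single candidate 5. So r2c1=5.
Step 24. [r3c4∈{8}] r3c4's peers cover all but 8. So r3c4=8.
Step 25. [r1c4∈{5}] nothing but 5 survives at r1c4, so r1c4=5.
Step 26. [r9c7∈{4}] r9c7's peers cover all but 4 ⇒ r9c7=4.
Step 27. [r7c4∈{9}] nothing but 9 survives at r7c4. So r7c4=9.
Step 28. [r7c7∈{7}] nothing but 7 survives at r7c7. So r7c7=7.
Step 29. [r2c2∈{2}] only 2 remains possible at r2c2, so r2c2=2.
Step 30. [r5c2∈{9}] nothing but 9 survives at r5c2, so r5c2=9.
Step 31. [r5c3∈{6}] nothing but 6 survives at r5c3, so r5c3=6.
Step 32. [r5c8∈{4}] r5c8 is down to just 4, so r5c8=4.
Step 33. [r6c9∈{3}] only 3 remains possible at r6c9, so r6c9=3.
Step 34. [r2c3∈{4}] r2c3 is down to just 4, so r2c3=4.
Step 35. [r9c1∈{8}] r9c1 has the single candidate 8 ⇒ r9c1=8.
Step 36. [r8c7∈{2}] r8c7's peers cover all but 2. So r8c7=2.
Step 37. [r7c3∈{3}] r7c3's peers cover all but 3, so r7c3=3.
Step 38. [r5c5∈{1}] only 1 remains possible at r5c5 ⇒ r5c5=1.
Step 39. [r3c6∈{4}] r3c6 has the single candidate 4 ⇒ r3c6=4.
Step 40. [r8c6∈{5}] r8c6 has the single candidate 5, so r8c6=5.
Step 41. [r2c8∈{1}] nothing but 1 survives at r2c8 ⇒ r2c8=1.
Step 42. [r4c7∈{8}] r4c7's peers cover all but 8, so r4c7=8.
Step 43. [r1c7∈{3}] r1c7 has the single candidate 3 ⇒ r1c7=3.
Step 44. [r3c2∈{3}] r3c2's peers cover all but 3 ⇒ r3c2=3.
Step 45. [r5c4∈{2}] r5c4 has the single candidate 2. So r5c4=2.

Answer: 9 6 8 5 2 1 3 7 4 / 5 2 4 6 3 7 9 1 8 / 7 3 1 8 9 4 6 5 2 / 1 4 7 3 5 6 8 2 9 / 3 9 6 2 1 8 5 4 7 / 2 8 5 7 4 9 1 6 3 / 4 1 3 9 6 2 7 8 5 / 6 7 9 4 8 5 2 3 1 / 8 5 2 1 7 3 4 9 6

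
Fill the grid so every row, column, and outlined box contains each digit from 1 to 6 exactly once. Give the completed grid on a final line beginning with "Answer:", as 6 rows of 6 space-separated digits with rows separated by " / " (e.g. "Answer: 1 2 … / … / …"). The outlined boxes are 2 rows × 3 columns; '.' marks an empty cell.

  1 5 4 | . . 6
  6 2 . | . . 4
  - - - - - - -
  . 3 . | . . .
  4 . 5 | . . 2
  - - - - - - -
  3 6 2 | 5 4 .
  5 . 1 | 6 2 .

Step 1. [r1c5∈{3}] r1c5's peers cover all but 3, so r1c5=3.
Step 2. [r2c4∈{1}] r2c4 is down to just 1. So r2c4=1.
Step 3. [r4c5∈{1,6}] r4c5 is the only open cell in row 4 admitting 6, so r4c5=6.
Step 4. [r3c5∈{1,5}] across col 5, 1 lands solely at r3c5, so r3c5=1.
Step 5. [r2c3∈{3}] r2c3's peers cover all but 3. So r2c3=3.
Step 6. [r3c6∈{5}] nothing but 5 survives at r3c6. So r3c6=5.
Step 7. [r3c4∈{4}] only 4 remains possible at r3c4. So r3c4=4.
Step 8. [r6c6∈{3}] r6c6 is down to just 3 ⇒ r6c6=3.
Step 9. [r5c6∈{1}] nothing but 1 survives at r5c6. So r5c6=1.
Step 10. [r4c4∈{3}] nothing but 3 survives at r4c4 ⇒ r4c4=3.
Step 11. [r4c2∈{1}] nothing but 1 survives at r4c2, so r4c2=1.
Step 12. [r6c2∈{4}] r6c2 is down to just 4, so r6c2=4.
Step 13. [r2c5∈{5}] r2c5's peers cover all but 5, so r2c5=5.
Step 14. [r3c3∈{6}] r3c3 has the single candidate 6. So r3c3=6.
Step 15. [r1c4∈{2}] r1c4 has the single candidate 2, so r1c4=2.
Step 16. [r3c1∈{2}] only 2 remains possible at r3c1. So r3c1=2.

Answer: 1 5 4 2 3 6 / 6 2 3 1 5 4 / 2 3 6 4 1 5 / 4 1 5 3 6 2 / 3 6 2 5 4 1 / 5 4 1 6 2 3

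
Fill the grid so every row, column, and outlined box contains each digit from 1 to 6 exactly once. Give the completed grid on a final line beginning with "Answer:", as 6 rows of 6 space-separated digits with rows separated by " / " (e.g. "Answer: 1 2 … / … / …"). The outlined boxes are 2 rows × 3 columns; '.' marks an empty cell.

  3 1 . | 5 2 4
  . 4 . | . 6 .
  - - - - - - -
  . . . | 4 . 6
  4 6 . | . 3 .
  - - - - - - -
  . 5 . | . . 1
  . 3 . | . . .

Step 1. [r3c5∈{1,5}] col 5 places 1 nowhere but r3c5 ⇒ r3c5=1.
Step 2. [r4c4∈{2}] r4c4's peers cover all but 2, so r4c4=2.
Step 3. [r6c4∈{6}] r6c4's peers cover all but 6, so r6c4=6.
Step 4. [r6c6∈{2,5}] 2 has one home in col 6: r6c6. So r6c6=2.
Step 5. [r4c3∈{1,5}] r4c3 is the only open cell in row 4 admitting 1. So r4c3=1.
Step 6. [r6c3∈{4}] r6c3 is down to just 4. So r6c3=4.
Step 7. [r3c3∈{2,3,5}] across row 3, 3 lands solely at r3c3, so r3c3=3.
Step 8. [r3c1∈{2,5}] 5 has one home in row 3: r3c1. So r3c1=5.
Step 9. [r2c1∈{2}] r2c1 is down to just 2 ⇒ r2c1=2.
Step 10. [r5c4∈{3}] only 3 remains possible at r5c4 ⇒ r5c4=3.
Step 11. [r1c3∈{6}] r1c3's peers cover all but 6 ⇒ r1c3=6.
Step 12. [r5c5∈{4}] only 4 remains possible at r5c5 ⇒ r5c5=4.
Step 13. [r2c4∈{1}] r2c4 is down to just 1, so r2c4=1.
Step 14. [r3c2∈{2}] r3c2's peers cover all but 2. So r3c2=2.
Step 15. [r4c6∈{5}] r4c6 is down to just 5. So r4c6=5.
Step 16. [r2c3∈{5}] r2c3 is down to just 5, so r2c3=5.
Step 17. [r5c1∈{6}] r5c1 has the single candidate 6 ⇒ r5c1=6.
Step 18. [r6c5∈{5}] r6c5 has the single candidate 5 ⇒ r6c5=5.
Step 19. [r6c1∈{1}] nothing but 1 survives at r6c1. So r6c1=1.
Step 20. [r2c6∈{3}] nothing but 3 survives at r2c6. So r2c6=3.
Step 21. [r5c3∈{2}] r5c3 is down to just 2, so r5c3=2.

Answer: 3 1 6 5 2 4 / 2 4 5 1 6 3 / 5 2 3 4 1 6 / 4 6 1 2 3 5 / 6 5 2 3 4 1 / 1 3 4 6 5 2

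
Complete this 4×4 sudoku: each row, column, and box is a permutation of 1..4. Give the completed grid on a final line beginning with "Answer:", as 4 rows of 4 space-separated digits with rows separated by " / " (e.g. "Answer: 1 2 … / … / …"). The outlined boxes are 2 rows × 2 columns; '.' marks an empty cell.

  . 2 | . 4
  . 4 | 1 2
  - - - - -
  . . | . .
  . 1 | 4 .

Step 1. [r3c2∈{3}] r3c2 is down to just 3 ⇒ r3c2=3.
Step 2. [r1c1∈{1,3}] r1c1 is the only open cell in row 1 admitting 1, so r1c1=1.
Step 3. [r3c3∈{2}] r3c3's peers cover all but 2, so r3c3=2.
Step 4. [r1c3∈{3}] r1c3 is down to just 3, so r1c3=3.
Step 5. [r4c1∈{2}] nothing but 2 survives at r4c1, so r4c1=2.
Step 6. [r3c4∈{1}] only 1 remains possible at r3c4. So r3c4=1.
Step 7. [r2c1∈{3}] r2c1 is down to just 3 ⇒ r2c1=3.
Step 8. [r4c4∈{3}] r4c4 is down to just 3 ⇒ r4c4=3.
Step 9. [r3c1∈{4}] nothing but 4 survives at r3c1. So r3c1=4.

Answer: 1 2 3 4 / 3 4 1 2 / 4 3 2 1 / 2 1 4 3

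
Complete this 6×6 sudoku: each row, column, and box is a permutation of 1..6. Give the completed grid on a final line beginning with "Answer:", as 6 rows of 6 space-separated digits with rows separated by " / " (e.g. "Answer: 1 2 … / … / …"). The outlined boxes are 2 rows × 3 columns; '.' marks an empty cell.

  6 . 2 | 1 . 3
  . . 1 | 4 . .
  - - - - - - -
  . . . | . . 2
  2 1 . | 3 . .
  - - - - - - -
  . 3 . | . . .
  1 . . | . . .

Step 1. [r1c5∈{5}] r1c5's peers cover all but 5, so r1c5=5.
Step 2. [r6c2∈{2,4,5,6}] r6c2 is the only open cell in col 2 admitting 2 ⇒ r6c2=2.
Step 3. [r3c2∈{4,5,6}] r3c2 is the only open cell in col 2 admitting 6, so r3c2=6.
Step 4. [r3c4∈{5}] r3c4 is down to just 5. So r3c4=5.
Step 5. [r6c4∈{6}] r6c4 has the single candidate 6. So r6c4=6.
Step 6. [r4c3∈{4,5}] 5 has one home in row 4: r4c3 ⇒ r4c3=5.
Step 7. [r6c3∈{4}] nothing but 4 survives at r6c3 ⇒ r6c3=4.
Step 8. [r5c6∈{1,4,5}] col 6 places 1 nowhere but r5c6, so r5c6=1.
Step 9. [r5c5∈{2,4}] row 5 places 4 nowhere but r5c5 ⇒ r5c5=4.
Step 10. [r2c6∈{6}] r2c6's peers cover all but 6. So r2c6=6.
Step 11. [r2c1∈{3,5}] in row 2, 3 fits only at r2c1, so r2c1=3.
Step 12. [r2c5∈{2}] r2c5 is down to just 2. So r2c5=2.
Step 13. [r6c6∈{5}] nothing but 5 survives at r6c6. So r6c6=5.
Step 14. [r5c3∈{6}] r5c3's peers cover all but 6, so r5c3=6.
Step 15. [r3c5∈{1}] r3c5's peers cover all but 1. So r3c5=1.
Step 16. [r3c3∈{3}] r3c3 is down to just 3, so r3c3=3.
Step 17. [r4c6∈{4}] nothing but 4 survives at r4c6 ⇒ r4c6=4.
Step 18. [r6c5∈{3}] r6c5 has the single candidate 3, so r6c5=3.
Step 19. [r3c1∈{4}] nothing but 4 survives at r3c1 ⇒ r3c1=4.
Step 20. [r1c2∈{4}] nothing but 4 survives at r1c2. So r1c2=4.
Step 21. [r5c1∈{5}] only 5 remains possible at r5c1, so r5c1=5.
Step 22. [r2c2∈{5}] r2c2 is down to just 5, so r2c2=5.
Step 23. [r5c4∈{2}] r5c4 has the single candidate 2 ⇒ r5c4=2.
Step 24. [r4c5∈{6}] r4c5 has the single candidate 6. So r4c5=6.

Answer: 6 4 2 1 5 3 / 3 5 1 4 2 6 / 4 6 3 5 1 2 / 2 1 5 3 6 4 / 5 3 6 2 4 1 / 1 2 4 6 3 5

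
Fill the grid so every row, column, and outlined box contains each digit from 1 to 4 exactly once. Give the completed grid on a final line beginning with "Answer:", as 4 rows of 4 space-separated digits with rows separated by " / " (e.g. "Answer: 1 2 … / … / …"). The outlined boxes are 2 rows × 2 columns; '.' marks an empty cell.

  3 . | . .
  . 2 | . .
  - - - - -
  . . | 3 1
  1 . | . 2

Step 1. [r2c1∈{4}] r2c1's peers cover all but 4 ⇒ r2c1=4.
Step 2. [r1c3∈{1,2,4}] 2 has one home in row 1: r1c3. So r1c3=2.
Step 3. [r3c2∈{4}] r3c2's peers cover all but 4 ⇒ r3c2=4.
Step 4. [r4c2∈{3}] r4c2's peers cover all but 3, so r4c2=3.
Step 5. [r1c2∈{1}] only 1 remains possible at r1c2, so r1c2=1.
Step 6. [r1c4∈{4}] nothing but 4 survives at r1c4 ⇒ r1c4=4.
Step 7. [r3c1∈{2}] r3c1 has the single candidate 2, so r3c1=2.
Step 8. [r4c3∈{4}] r4c3 is down to just 4. So r4c3=4.
Step 9. [r2c4∈{3}] r2c4's peers cover all but 3 ⇒ r2c4=3.
Step 10. [r2c3∈{1}] nothing but 1 survives at r2c3, so r2c3=1.

Answer: 3 1 2 4 / 4 2 1 3 / 2 4 3 1 / 1 3 4 2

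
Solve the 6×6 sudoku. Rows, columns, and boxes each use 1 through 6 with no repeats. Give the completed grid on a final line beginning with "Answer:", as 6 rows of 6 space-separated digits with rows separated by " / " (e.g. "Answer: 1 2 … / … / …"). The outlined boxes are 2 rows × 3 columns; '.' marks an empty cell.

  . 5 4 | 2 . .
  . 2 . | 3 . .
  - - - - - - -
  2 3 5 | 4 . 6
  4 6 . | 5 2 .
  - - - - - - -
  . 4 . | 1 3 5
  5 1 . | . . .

Step 1. [r1c6∈{1}] nothing but 1 survives at r1c6 ⇒ r1c6=1.
Step 2. [r5c1∈{6}] nothing but 6 survives at r5c1, so r5c1=6.
Step 3. [r2c3∈{1,6}] r2c3 is the only open cell in col 3 admitting 6. So r2c3=6.
Step 4. [r6c6∈{2,4}] col 6 places 2 nowhere but r6c6. So r6c6=2.
Step 5. [r6c5∈{4,6}] 4 has one home in row 6: r6c5 ⇒ r6c5=4.
Step 6. [r2c5∈{5}] only 5 remains possible at r2c5, so r2c5=5.
Step 7. [r1c1∈{3}] r1c1's peers cover all but 3 ⇒ r1c1=3.
Step 8. [r6c4∈{6}] only 6 remains possible at r6c4, so r6c4=6.
Step 9. [r6c3∈{3}] nothing but 3 survives at r6c3 ⇒ r6c3=3.
Step 10. [r2c6∈{4}] nothing but 4 survives at r2c6, so r2c6=4.
Step 11. [r2c1∈{1}] only 1 remains possible at r2c1, so r2c1=1.
Step 12. [r1c5∈{6}] nothing but 6 survives at r1c5 ⇒ r1c5=6.
Step 13. [r3c5∈{1}] nothing but 1 survives at r3c5, so r3c5=1.
Step 14. [r4c3∈{1}] r4c3 is down to just 1. So r4c3=1.
Step 15. [r4c6∈{3}] nothing but 3 survives at r4c6. So r4c6=3.
Step 16. [r5c3∈{2}] r5c3's peers cover all but 2 ⇒ r5c3=2.

Answer: 3 5 4 2 6 1 / 1 2 6 3 5 4 / 2 3 5 4 1 6 / 4 6 1 5 2 3 / 6 4 2 1 3 5 / 5 1 3 6 4 2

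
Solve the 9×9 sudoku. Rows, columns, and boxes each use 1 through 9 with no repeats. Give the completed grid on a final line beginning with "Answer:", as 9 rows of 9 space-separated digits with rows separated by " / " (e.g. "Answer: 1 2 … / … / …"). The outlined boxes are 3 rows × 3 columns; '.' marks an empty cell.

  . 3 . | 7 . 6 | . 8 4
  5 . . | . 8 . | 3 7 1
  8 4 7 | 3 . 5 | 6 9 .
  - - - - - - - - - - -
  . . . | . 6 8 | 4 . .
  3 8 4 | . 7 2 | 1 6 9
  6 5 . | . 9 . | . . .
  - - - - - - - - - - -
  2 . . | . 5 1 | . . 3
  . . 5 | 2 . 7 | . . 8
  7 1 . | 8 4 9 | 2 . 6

Step 1. [r4c9∈{2,5,7}] in col 9, 5 fits only at r4c9, so r4c9=5.
Step 2. [r8c2∈{6,9}] across row 8, 6 lands solely at r8c2. So r8c2=6.
Step 3. [r7c2∈{9}] r7c2's peers cover all but 9. So r7c2=9.
Step 4. [r4c4∈{1}] r4c4 is down to just 1 ⇒ r4c4=1.
Step 5. [r1c1∈{1,9}] across col 1, 1 lands solely at r1c1. So r1c1=1.
Step 6. [r2c2∈{2}] r2c2 has the single candidate 2 ⇒ r2c2=2.
Step 7. [r2c4∈{4,9}] 9 has one home in col 4: r2c4. So r2c4=9.
Step 8. [r4c8∈{2,3}] row 4 places 3 nowhere but r4c8, so r4c8=3.
Step 9. [r4c3∈{2,9}] r4c3 is the only open cell in row 4 admitting 2 ⇒ r4c3=2.
Step 10. [r6c9∈{2,7}] col 9 places 7 nowhere but r6c9 ⇒ r6c9=7.
Step 11. [r1c5∈{2}] nothing but 2 survives at r1c5 ⇒ r1c5=2.
Step 12. [r8c8∈{1,4}] across row 8, 1 lands solely at r8c8. So r8c8=1.
Step 13. [r6c6∈{3,4}] in row 6, 3 fits only at r6c6 ⇒ r6c6=3.
Step 14. [r8c1∈{4}] only 4 remains possible at r8c1, so r8c1=4.
Step 15. [r5c4∈{5}] r5c4 has the single candidate 5, so r5c4=5.
Step 16. [r1c3∈{9}] nothing but 9 survives at r1c3 ⇒ r1c3=9.
Step 17. [r7c3∈{8}] r7c3 has the single candidate 8, so r7c3=8.
Step 18. [r6c4∈{4}] r6c4 is down to just 4. So r6c4=4.
Step 19. [r3c5∈{1}] nothing but 1 survives at r3c5 ⇒ r3c5=1.
Step 20. [r6c7∈{8}] r6c7 is down to just 8 ⇒ r6c7=8.
Step 21. [r8c5∈{3}] only 3 remains possible at r8c5. So r8c5=3.
Step 22. [r7c8∈{4}] r7c8 has the single candidate 4. So r7c8=4.
Step 23. [r2c3∈{6}] r2c3's peers cover all but 6, so r2c3=6.
Step 24. [r4c1∈{9}] r4c1's peers cover all but 9. So r4c1=9.
Step 25. [r4c2∈{7}] r4c2 is down to just 7, so r4c2=7.
Step 26. [r6c3∈{1}] only 1 remains possible at r6c3, so r6c3=1.
Step 27. [r7c4∈{6}] nothing but 6 survives at r7c4, so r7c4=6.
Step 28. [r9c8∈{5}] nothing but 5 survives at r9c8 ⇒ r9c8=5.
Step 29. [r2c6∈{4}] r2c6 is down to just 4, so r2c6=4.
Step 30. [r9c3∈{3}] only 3 remains possible at r9c3 ⇒ r9c3=3.
Step 31. [r6c8∈{2}] nothing but 2 survives at r6c8, so r6c8=2.
Step 32. [r8c7∈{9}] r8c7 is down to just 9, so r8c7=9.
Step 33. [r1c7∈{5}] r1c7 is down to just 5 ⇒ r1c7=5.
Step 34. [r7c7∈{7}] nothing but 7 survives at r7c7, so r7c7=7.
Step 35. [r3c9∈{2}] r3c9 is down to just 2. So r3c9=2.

Answer: 1 3 9 7 2 6 5 8 4 / 5 2 6 9 8 4 3 7 1 / 8 4 7 3 1 5 6 9 2 / 9 7 2 1 6 8 4 3 5 / 3 8 4 5 7 2 1 6 9 / 6 5 1 4 9 3 8 2 7 / 2 9 8 6 5 1 7 4 3 / 4 6 5 2 3 7 9 1 8 / 7 1 3 8 4 9 2 5 6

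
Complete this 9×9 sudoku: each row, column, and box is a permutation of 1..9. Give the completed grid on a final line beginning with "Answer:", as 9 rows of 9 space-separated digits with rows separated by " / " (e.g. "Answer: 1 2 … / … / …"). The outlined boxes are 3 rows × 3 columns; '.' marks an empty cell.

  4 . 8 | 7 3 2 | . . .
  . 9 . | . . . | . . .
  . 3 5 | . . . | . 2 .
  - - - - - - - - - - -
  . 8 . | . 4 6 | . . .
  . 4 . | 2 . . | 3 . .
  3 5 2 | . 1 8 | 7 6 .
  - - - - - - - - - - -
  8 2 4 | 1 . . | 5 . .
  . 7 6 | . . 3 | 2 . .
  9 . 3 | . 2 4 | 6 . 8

Step 1. [r6c4∈{9}] only 9 remains possible at r6c4 ⇒ r6c4=9.
Step 2. [r7c5∈{6,7,9}] across row 7, 6 lands solely at r7c5. So r7c5=6.
Step 3. [r7c6∈{7,9}] box 8 places 7 nowhere but r7c6, so r7c6=7.
Step 4. [r8c5∈{5,8,9}] r8c5 is the only open cell in box 8 admitting 9. So r8c5=9.
Step 5. [r5c6∈{5}] r5c6's peers cover all but 5 ⇒ r5c6=5.
Step 6. [r2c6∈{1}] r2c6 has the single candidate 1, so r2c6=1.
Step 7. [r2c3∈{7}] r2c3 is down to just 7 ⇒ r2c3=7.
Step 8. [r2c5∈{5,8}] col 5 places 5 nowhere but r2c5, so r2c5=5.
Step 9. [r1c2∈{1,6}] r1c2 is the only open cell in col 2 admitting 6, so r1c2=6.
Step 10. [r3c1∈{1}] nothing but 1 survives at r3c1. So r3c1=1.
Step 11. [r5c8∈{1,8,9}] in row 5, 8 fits only at r5c8. So r5c8=8.
Step 12. [r3c5∈{8}] nothing but 8 survives at r3c5. So r3c5=8.
Step 13. [r3c9∈{4,6,7,9}] across row 3, 7 lands solely at r3c9, so r3c9=7.
Step 14. [r4c9∈{1,2,5,9}] row 4 places 2 nowhere but r4c9. So r4c9=2.
Step 15. [r4c8∈{1,5,9}] in row 4, 5 fits only at r4c8 ⇒ r4c8=5.
Step 16. [r2c9∈{3,4,6}] r2c9 is the only open cell in col 9 admitting 6, so r2c9=6.
Step 17. [r2c4∈{4}] only 4 remains possible at r2c4. So r2c4=4.
Step 18. [r1c9∈{1,5,9}] row 1 places 5 nowhere but r1c9 ⇒ r1c9=5.
Step 19. [r8c8∈{1,4}] col 8 places 4 nowhere but r8c8. So r8c8=4.
Step 20. [r8c9∈{1}] only 1 remains possible at r8c9 ⇒ r8c9=1.
Step 21. [r5c9∈{9}] r5c9 has the single candidate 9 ⇒ r5c9=9.
Step 22. [r1c8∈{1,9}] 1 has one home in col 8: r1c8, so r1c8=1.
Step 23. [r3c6∈{9}] only 9 remains possible at r3c6. So r3c6=9.
Step 24. [r9c4∈{5}] r9c4 is down to just 5, so r9c4=5.
Step 25. [r5c3∈{1}] r5c3 is down to just 1, so r5c3=1.
Step 26. [r7c8∈{3,9}] row 7 places 9 nowhere but r7c8. So r7c8=9.
Step 27. [r5c5∈{7}] only 7 remains possible at r5c5, so r5c5=7.
Step 28. [r6c9∈{4}] nothing but 4 survives at r6c9. So r6c9=4.
Step 29. [r9c8∈{7}] nothing but 7 survives at r9c8, so r9c8=7.
Step 30. [r4c4∈{3}] r4c4 is down to just 3 ⇒ r4c4=3.
Step 31. [r5c1∈{6}] r5c1's peers cover all but 6, so r5c1=6.
Step 32. [r8c1∈{5}] r8c1 is down to just 5 ⇒ r8c1=5.
Step 33. [r1c7∈{9}] nothing but 9 survives at r1c7 ⇒ r1c7=9.
Step 34. [r2c7∈{8}] nothing but 8 survives at r2c7, so r2c7=8.
Step 35. [r2c8∈{3}] only 3 remains possible at r2c8 ⇒ r2c8=3.
Step 36. [r4c3∈{9}] only 9 remains possible at r4c3 ⇒ r4c3=9.
Step 37. [r9c2∈{1}] only 1 remains possible at r9c2 ⇒ r9c2=1.
Step 38. [r2c1∈{2}] only 2 remains possible at r2c1 ⇒ r2c1=2.
Step 39. [r4c1∈{7}] nothing but 7 survives at r4c1, so r4c1=7.
Step 40. [r4c7∈{1}] nothing but 1 survives at r4c7 ⇒ r4c7=1.
Step 41. [r7c9∈{3}] r7c9 is down to just 3. So r7c9=3.
Step 42. [r3c7∈{4}] only 4 remains possible at r3c7 ⇒ r3c7=4.
Step 43. [r3c4∈{6}] r3c4 has the single candidate 6. So r3c4=6.
Step 44. [r8c4∈{8}] nothing but 8 survives at r8c4 ⇒ r8c4=8.

Answer: 4 6 8 7 3 2 9 1 5 / 2 9 7 4 5 1 8 3 6 / 1 3 5 6 8 9 4 2 7 / 7 8 9 3 4 6 1 5 2 / 6 4 1 2 7 5 3 8 9 / 3 5 2 9 1 8 7 6 4 / 8 2 4 1 6 7 5 9 3 / 5 7 6 8 9 3 2 4 1 / 9 1 3 5 2 4 6 7 8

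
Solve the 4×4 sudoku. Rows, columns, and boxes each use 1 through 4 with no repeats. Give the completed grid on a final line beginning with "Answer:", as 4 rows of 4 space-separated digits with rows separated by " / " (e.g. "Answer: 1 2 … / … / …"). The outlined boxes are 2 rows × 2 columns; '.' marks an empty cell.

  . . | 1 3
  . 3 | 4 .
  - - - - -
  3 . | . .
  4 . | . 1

Step 1. [r4c2∈{2}] r4c2 has the single candidate 2, so r4c2=2.
Step 2. [r2c4∈{2}] r2c4 is down to just 2. So r2c4=2.
Step 3. [r1c2∈{4}] r1c2's peers cover all but 4. So r1c2=4.
Step 4. [r3c4∈{4}] nothing but 4 survives at r3c4 ⇒ r3c4=4.
Step 5. [r1c1∈{2}] nothing but 2 survives at r1c1, so r1c1=2.
Step 6. [r3c2∈{1}] nothing but 1 survives at r3c2, so r3c2=1.
Step 7. [r2c1∈{1}] nothing but 1 survives at r2c1 ⇒ r2c1=1.
Step 8. [r4c3∈{3}] r4c3 has the single candidate 3. So r4c3=3.
Step 9. [r3c3∈{2}] only 2 remains possible at r3c3, so r3c3=2.

Answer: 2 4 1 3 / 1 3 4 2 / 3 1 2 4 / 4 2 3 1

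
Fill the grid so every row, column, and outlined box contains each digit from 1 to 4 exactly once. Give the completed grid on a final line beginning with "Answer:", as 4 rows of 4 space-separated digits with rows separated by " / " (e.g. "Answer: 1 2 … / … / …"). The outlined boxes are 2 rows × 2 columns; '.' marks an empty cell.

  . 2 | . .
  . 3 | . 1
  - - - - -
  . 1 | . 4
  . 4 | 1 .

Step 1. [r4c4∈{2,3}] in col 4, 2 fits only at r4c4. So r4c4=2.
Step 2. [r2c1∈{4}] r2c1 has the single candidate 4, so r2c1=4.
Step 3. [r3c3∈{3}] r3c3 has the single candidate 3, so r3c3=3.
Step 4. [r4c1∈{3}] r4c1's peers cover all but 3 ⇒ r4c1=3.
Step 5. [r2c3∈{2}] nothing but 2 survives at r2c3. So r2c3=2.
Step 6. [r1c4∈{3}] r1c4's peers cover all but 3, so r1c4=3.
Step 7. [r1c3∈{4}] nothing but 4 survives at r1c3. So r1c3=4.
Step 8. [r1c1∈{1}] r1c1's peers cover all but 1. So r1c1=1.
Step 9. [r3c1∈{2}] only 2 remains possible at r3c1, so r3c1=2.

Answer: 1 2 4 3 / 4 3 2 1 / 2 1 3 4 / 3 4 1 2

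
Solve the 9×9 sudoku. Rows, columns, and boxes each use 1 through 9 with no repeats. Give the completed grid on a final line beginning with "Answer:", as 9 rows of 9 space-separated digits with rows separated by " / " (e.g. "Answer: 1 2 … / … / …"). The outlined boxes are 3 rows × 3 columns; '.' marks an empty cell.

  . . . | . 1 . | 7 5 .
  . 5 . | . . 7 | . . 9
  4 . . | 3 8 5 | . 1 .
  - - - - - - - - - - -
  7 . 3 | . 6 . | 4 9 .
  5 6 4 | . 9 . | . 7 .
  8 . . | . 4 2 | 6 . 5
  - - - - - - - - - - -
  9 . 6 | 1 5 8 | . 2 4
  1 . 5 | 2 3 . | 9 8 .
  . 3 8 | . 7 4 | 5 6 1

Step 1. [r3c7∈{2}] r3c7 has the single candidate 2 ⇒ r3c7=2.
Step 2. [r1c6∈{6,9}] 9 has one home in col 6: r1c6 ⇒ r1c6=9.
Step 3. [r1c3∈{2}] only 2 remains possible at r1c3, so r1c3=2.
Step 4. [r2c7∈{3,8}] 8 has one home in row 2: r2c7. So r2c7=8.
Step 5. [r6c8∈{3}] nothing but 3 survives at r6c8. So r6c8=3.
Step 6. [r2c1∈{3,6}] r2c1 is the only open cell in row 2 admitting 3. So r2c1=3.
Step 7. [r4c2∈{1,2}] in col 2, 2 fits only at r4c2 ⇒ r4c2=2.
Step 8. [r1c4∈{4,6}] row 1 places 4 nowhere but r1c4. So r1c4=4.
Step 9. [r6c2∈{1,9}] r6c2 is the only open cell in col 2 admitting 1 ⇒ r6c2=1.
Step 10. [r7c2∈{7}] r7c2's peers cover all but 7, so r7c2=7.
Step 11. [r4c9∈{8}] nothing but 8 survives at r4c9, so r4c9=8.
Step 12. [r5c6∈{1,3}] row 5 places 3 nowhere but r5c6. So r5c6=3.
Step 13. [r3c3∈{7,9}] r3c3 is the only open cell in row 3 admitting 7. So r3c3=7.
Step 14. [r3c9∈{6}] r3c9 is down to just 6, so r3c9=6.
Step 15. [r5c7∈{1}] only 1 remains possible at r5c7, so r5c7=1.
Step 16. [r9c1∈{2}] r9c1 is down to just 2, so r9c1=2.
Step 17. [r8c9∈{7}] r8c9 has the single candidate 7. So r8c9=7.
Step 18. [r1c9∈{3}] only 3 remains possible at r1c9, so r1c9=3.
Step 19. [r2c4∈{6}] r2c4 is down to just 6 ⇒ r2c4=6.
Step 20. [r8c2∈{4}] only 4 remains possible at r8c2 ⇒ r8c2=4.
Step 21. [r8c6∈{6}] r8c6's peers cover all but 6 ⇒ r8c6=6.
Step 22. [r2c5∈{2}] only 2 remains possible at r2c5 ⇒ r2c5=2.
Step 23. [r2c3∈{1}] r2c3's peers cover all but 1 ⇒ r2c3=1.
Step 24. [r4c6∈{1}] only 1 remains possible at r4c6. So r4c6=1.
Step 25. [r6c3∈{9}] only 9 remains possible at r6c3, so r6c3=9.
Step 26. [r1c1∈{6}] r1c1's peers cover all but 6 ⇒ r1c1=6.
Step 27. [r6c4∈{7}] r6c4's peers cover all but 7, so r6c4=7.
Step 28. [r3c2∈{9}] r3c2 is down to just 9. So r3c2=9.
Step 29. [r2c8∈{4}] nothing but 4 survives at r2c8. So r2c8=4.
Step 30. [r9c4∈{9}] nothing but 9 survives at r9c4. So r9c4=9.
Step 31. [r5c4∈{8}] r5c4 is down to just 8 ⇒ r5c4=8.
Step 32. [r5c9∈{2}] r5c9 is down to just 2 ⇒ r5c9=2.
Step 33. [r7c7∈{3}] r7c7 is down to just 3 ⇒ r7c7=3.
Step 34. [r4c4∈{5}] r4c4 has the single candidate 5 ⇒ r4c4=5.
Step 35. [r1c2∈{8}] nothing but 8 survives at r1c2 ⇒ r1c2=8.

Answer: 6 8 2 4 1 9 7 5 3 / 3 5 1 6 2 7 8 4 9 / 4 9 7 3 8 5 2 1 6 / 7 2 3 5 6 1 4 9 8 / 5 6 4 8 9 3 1 7 2 / 8 1 9 7 4 2 6 3 5 / 9 7 6 1 5 8 3 2 4 / 1 4 5 2 3 6 9 8 7 / 2 3 8 9 7 4 5 6 1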